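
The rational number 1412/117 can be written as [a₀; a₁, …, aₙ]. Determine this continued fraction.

[12; 14, 1, 1, 1, 2]

1412 = 12·117 + 8, so a_0 = 12
117 = 14·8 + 5, so a_1 = 14
8 = 1·5 + 3, so a_2 = 1
5 = 1·3 + 2, so a_3 = 1
3 = 1·2 + 1, so a_4 = 1
2 = 2·1 + 0, so a_5 = 2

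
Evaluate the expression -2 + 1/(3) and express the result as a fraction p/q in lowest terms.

Start with 3.
-2 + 1/(3/1) = -2 + 1/3 = -5/3

-5/3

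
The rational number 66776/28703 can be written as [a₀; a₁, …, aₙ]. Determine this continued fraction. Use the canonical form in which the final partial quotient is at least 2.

[2; 3, 15, 1, 4, 39, 3]

66776 = 2·28703 + 9370, so a_0 = 2
28703 = 3·9370 + 593, so a_1 = 3
9370 = 15·593 + 475, so a_2 = 15
593 = 1·475 + 118, so a_3 = 1
475 = 4·118 + 3, so a_4 = 4
118 = 39·3 + 1, so a_5 = 39
3 = 3·1 + 0, so a_6 = 3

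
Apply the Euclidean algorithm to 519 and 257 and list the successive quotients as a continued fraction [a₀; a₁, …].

[2; 51, 2, 2]

Run the Euclidean algorithm, recording each quotient:
519 = 2·257 + 5, so a_0 = 2
257 = 51·5 + 2, so a_1 = 51
5 = 2·2 + 1, so a_2 = 2
2 = 2·1 + 0, so a_3 = 2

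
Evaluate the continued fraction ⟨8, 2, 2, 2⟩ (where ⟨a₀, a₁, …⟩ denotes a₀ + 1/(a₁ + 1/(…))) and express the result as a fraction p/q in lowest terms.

Work from the innermost term outward:
Start with 2.
2 + 1/(2/1) = 2 + 1/2 = 5/2
2 + 1/(5/2) = 2 + 2/5 = 12/5
8 + 1/(12/5) = 8 + 5/12 = 101/12

101/12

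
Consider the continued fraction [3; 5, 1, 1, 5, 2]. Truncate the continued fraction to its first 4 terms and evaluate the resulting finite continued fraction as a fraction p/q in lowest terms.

35/11

Start with 1.
1 + 1/(1/1) = 1 + 1/1 = 2/1
5 + 1/(2/1) = 5 + 1/2 = 11/2
3 + 1/(11/2) = 3 + 2/11 = 35/11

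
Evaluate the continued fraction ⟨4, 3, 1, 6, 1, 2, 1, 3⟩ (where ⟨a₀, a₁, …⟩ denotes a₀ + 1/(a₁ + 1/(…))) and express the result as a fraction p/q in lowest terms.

1912/449

a_0 = 4: 4/1
a_1 = 3: 13/3
a_2 = 1: 17/4
a_3 = 6: 115/27
a_4 = 1: 132/31
a_5 = 2: 379/89
a_6 = 1: 511/120
a_7 = 3: 1912/449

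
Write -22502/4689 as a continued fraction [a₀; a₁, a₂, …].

-22502 = -5·4689 + 943, so a_0 = -5
4689 = 4·943 + 917, so a_1 = 4
943 = 1·917 + 26, so a_2 = 1
917 = 35·26 + 7, so a_3 = 35
26 = 3·7 + 5, so a_4 = 3
7 = 1·5 + 2, so a_5 = 1
5 = 2·2 + 1, so a_6 = 2
2 = 2·1 + 0, so a_7 = 2

[-5; 4, 1, 35, 3, 1, 2, 2]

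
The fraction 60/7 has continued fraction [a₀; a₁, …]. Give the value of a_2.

Apply division with remainder until the remainder is 0:
60 = 8·7 + 4, so a_0 = 8
7 = 1·4 + 3, so a_1 = 1
4 = 1·3 + 1, so a_2 = 1

1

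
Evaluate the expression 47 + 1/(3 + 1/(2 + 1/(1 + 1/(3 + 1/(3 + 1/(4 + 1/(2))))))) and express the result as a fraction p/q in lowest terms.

Collapse the nested fraction from the inside out:
Start with 2.
4 + 1/(2/1) = 4 + 1/2 = 9/2
3 + 1/(9/2) = 3 + 2/9 = 29/9
3 + 1/(29/9) = 3 + 9/29 = 96/29
1 + 1/(96/29) = 1 + 29/96 = 125/96
2 + 1/(125/96) = 2 + 96/125 = 346/125
3 + 1/(346/125) = 3 + 125/346 = 1163/346
47 + 1/(1163/346) = 47 + 346/1163 = 55007/1163

55007/1163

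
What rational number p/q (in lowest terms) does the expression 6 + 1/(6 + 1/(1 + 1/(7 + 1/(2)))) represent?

Build up convergents one term at a time:
a_0 = 6: 6/1
a_1 = 6: 37/6
a_2 = 1: 43/7
a_3 = 7: 338/55
a_4 = 2: 719/117

719/117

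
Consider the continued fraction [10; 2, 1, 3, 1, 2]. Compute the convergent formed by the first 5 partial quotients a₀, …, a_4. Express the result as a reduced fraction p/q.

145/14

Start with 1.
3 + 1/(1/1) = 3 + 1/1 = 4/1
1 + 1/(4/1) = 1 + 1/4 = 5/4
2 + 1/(5/4) = 2 + 4/5 = 14/5
10 + 1/(14/5) = 10 + 5/14 = 145/14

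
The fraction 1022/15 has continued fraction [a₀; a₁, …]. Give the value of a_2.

2

⌊1022/15⌋ = 68, remainder 2
⌊15/2⌋ = 7, remainder 1
⌊2/1⌋ = 2, remainder 0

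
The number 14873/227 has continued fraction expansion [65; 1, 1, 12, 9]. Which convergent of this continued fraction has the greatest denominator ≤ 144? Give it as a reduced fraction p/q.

1638/25

List convergents until the denominator exceeds the bound:
a_0 = 65: 65/1  (≤ bound)
a_1 = 1: 66/1  (≤ bound)
a_2 = 1: 131/2  (≤ bound)
a_3 = 12: 1638/25  (≤ bound)
a_4 = 9: 14873/227  (> 144, stop)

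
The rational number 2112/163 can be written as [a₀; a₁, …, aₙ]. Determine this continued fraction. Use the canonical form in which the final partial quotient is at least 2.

[12; 1, 22, 3, 2]

2112 ÷ 163 → quotient 12, remainder 156
163 ÷ 156 → quotient 1, remainder 7
156 ÷ 7 → quotient 22, remainder 2
7 ÷ 2 → quotient 3, remainder 1
2 ÷ 1 → quotient 2, remainder 0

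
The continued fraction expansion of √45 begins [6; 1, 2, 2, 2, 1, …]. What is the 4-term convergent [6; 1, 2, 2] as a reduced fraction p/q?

47/7

Start with 2.
2 + 1/(2/1) = 2 + 1/2 = 5/2
1 + 1/(5/2) = 1 + 2/5 = 7/5
6 + 1/(7/5) = 6 + 5/7 = 47/7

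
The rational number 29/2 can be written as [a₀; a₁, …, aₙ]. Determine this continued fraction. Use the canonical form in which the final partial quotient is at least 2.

29 = 14·2 + 1, so a_0 = 14
2 = 2·1 + 0, so a_1 = 2

[14; 2]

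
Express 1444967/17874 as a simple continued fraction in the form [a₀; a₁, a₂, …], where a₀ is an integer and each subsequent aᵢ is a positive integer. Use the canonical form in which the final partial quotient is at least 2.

Apply division with remainder until the remainder is 0:
1444967 ÷ 17874 → quotient 80, remainder 15047
17874 ÷ 15047 → quotient 1, remainder 2827
15047 ÷ 2827 → quotient 5, remainder 912
2827 ÷ 912 → quotient 3, remainder 91
912 ÷ 91 → quotient 10, remainder 2
91 ÷ 2 → quotient 45, remainder 1
2 ÷ 1 → quotient 2, remainder 0

[80; 1, 5, 3, 10, 45, 2]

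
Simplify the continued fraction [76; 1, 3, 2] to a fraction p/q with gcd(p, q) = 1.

691/9

Compute successive convergents:
a_0 = 76: 76/1
a_1 = 1: 77/1
a_2 = 3: 307/4
a_3 = 2: 691/9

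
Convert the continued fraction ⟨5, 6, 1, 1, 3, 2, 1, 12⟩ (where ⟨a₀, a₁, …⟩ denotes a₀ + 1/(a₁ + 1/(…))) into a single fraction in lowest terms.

9877/1917

a_0 = 5: 5/1
a_1 = 6: 31/6
a_2 = 1: 36/7
a_3 = 1: 67/13
a_4 = 3: 237/46
a_5 = 2: 541/105
a_6 = 1: 778/151
a_7 = 12: 9877/1917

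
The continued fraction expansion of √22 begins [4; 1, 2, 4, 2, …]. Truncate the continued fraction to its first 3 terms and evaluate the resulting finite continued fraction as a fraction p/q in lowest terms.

14/3

a_0 = 4: 4/1
a_1 = 1: 5/1
a_2 = 2: 14/3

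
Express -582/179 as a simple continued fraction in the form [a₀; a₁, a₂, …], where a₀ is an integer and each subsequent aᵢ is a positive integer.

Apply division with remainder until the remainder is 0:
⌊-582/179⌋ = -4, remainder 134
⌊179/134⌋ = 1, remainder 45
⌊134/45⌋ = 2, remainder 44
⌊45/44⌋ = 1, remainder 1
⌊44/1⌋ = 44, remainder 0

[-4; 1, 2, 1, 44]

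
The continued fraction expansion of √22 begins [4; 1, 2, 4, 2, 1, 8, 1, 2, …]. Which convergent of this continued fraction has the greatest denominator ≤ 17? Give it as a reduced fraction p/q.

61/13

List convergents until the denominator exceeds the bound:
a_0 = 4: 4/1  (≤ bound)
a_1 = 1: 5/1  (≤ bound)
a_2 = 2: 14/3  (≤ bound)
a_3 = 4: 61/13  (≤ bound)
a_4 = 2: 136/29  (> 17, stop)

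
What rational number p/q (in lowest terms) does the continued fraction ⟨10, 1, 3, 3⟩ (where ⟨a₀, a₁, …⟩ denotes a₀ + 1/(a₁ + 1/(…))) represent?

Use the convergent recurrence hₖ = aₖ·hₖ₋₁ + hₖ₋₂ (and likewise for the denominators kₖ):
a_0 = 10: 10/1
a_1 = 1: 11/1
a_2 = 3: 43/4
a_3 = 3: 140/13

140/13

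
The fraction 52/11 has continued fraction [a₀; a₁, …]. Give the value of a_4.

52 = 4·11 + 8, so a_0 = 4
11 = 1·8 + 3, so a_1 = 1
8 = 2·3 + 2, so a_2 = 2
3 = 1·2 + 1, so a_3 = 1
2 = 2·1 + 0, so a_4 = 2

2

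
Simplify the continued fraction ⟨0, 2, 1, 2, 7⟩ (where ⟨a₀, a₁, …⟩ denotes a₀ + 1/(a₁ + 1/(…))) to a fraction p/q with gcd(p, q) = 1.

22/59

Start with 7.
2 + 1/(7/1) = 2 + 1/7 = 15/7
1 + 1/(15/7) = 1 + 7/15 = 22/15
2 + 1/(22/15) = 2 + 15/22 = 59/22
0 + 1/(59/22) = 0 + 22/59 = 22/59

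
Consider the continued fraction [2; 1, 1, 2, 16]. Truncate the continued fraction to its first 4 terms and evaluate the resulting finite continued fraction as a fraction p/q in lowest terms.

Start with 2.
1 + 1/(2/1) = 1 + 1/2 = 3/2
1 + 1/(3/2) = 1 + 2/3 = 5/3
2 + 1/(5/3) = 2 + 3/5 = 13/5

13/5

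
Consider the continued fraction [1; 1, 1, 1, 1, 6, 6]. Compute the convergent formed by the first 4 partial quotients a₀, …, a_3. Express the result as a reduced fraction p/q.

5/3

Use the convergent recurrence hₖ = aₖ·hₖ₋₁ + hₖ₋₂ (and likewise for the denominators kₖ):
a_0 = 1: 1/1
a_1 = 1: 2/1
a_2 = 1: 3/2
a_3 = 1: 5/3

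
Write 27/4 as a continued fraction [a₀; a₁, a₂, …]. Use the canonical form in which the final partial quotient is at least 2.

[6; 1, 3]

27 ÷ 4 → quotient 6, remainder 3
4 ÷ 3 → quotient 1, remainder 1
3 ÷ 1 → quotient 3, remainder 0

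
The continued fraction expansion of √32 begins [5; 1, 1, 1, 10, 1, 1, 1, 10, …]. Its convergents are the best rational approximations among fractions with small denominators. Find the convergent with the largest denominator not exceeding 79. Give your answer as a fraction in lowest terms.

379/67

List convergents until the denominator exceeds the bound:
a_0 = 5: 5/1  (≤ bound)
a_1 = 1: 6/1  (≤ bound)
a_2 = 1: 11/2  (≤ bound)
a_3 = 1: 17/3  (≤ bound)
a_4 = 10: 181/32  (≤ bound)
a_5 = 1: 198/35  (≤ bound)
a_6 = 1: 379/67  (≤ bound)
a_7 = 1: 577/102  (> 79, stop)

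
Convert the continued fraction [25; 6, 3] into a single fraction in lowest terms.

478/19

Work from the innermost term outward:
Start with 3.
6 + 1/(3/1) = 6 + 1/3 = 19/3
25 + 1/(19/3) = 25 + 3/19 = 478/19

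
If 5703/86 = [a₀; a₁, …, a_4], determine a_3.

5703 ÷ 86 → quotient 66, remainder 27
86 ÷ 27 → quotient 3, remainder 5
27 ÷ 5 → quotient 5, remainder 2
5 ÷ 2 → quotient 2, remainder 1

2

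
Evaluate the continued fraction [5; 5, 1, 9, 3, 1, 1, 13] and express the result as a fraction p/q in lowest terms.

Start with 13.
1 + 1/(13/1) = 1 + 1/13 = 14/13
1 + 1/(14/13) = 1 + 13/14 = 27/14
3 + 1/(27/14) = 3 + 14/27 = 95/27
9 + 1/(95/27) = 9 + 27/95 = 882/95
1 + 1/(882/95) = 1 + 95/882 = 977/882
5 + 1/(977/882) = 5 + 882/977 = 5767/977
5 + 1/(5767/977) = 5 + 977/5767 = 29812/5767

29812/5767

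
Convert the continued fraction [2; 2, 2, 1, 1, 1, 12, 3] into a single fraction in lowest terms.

1789/739

Collapse the nested fraction from the inside out:
Start with 3.
12 + 1/(3/1) = 12 + 1/3 = 37/3
1 + 1/(37/3) = 1 + 3/37 = 40/37
1 + 1/(40/37) = 1 + 37/40 = 77/40
1 + 1/(77/40) = 1 + 40/77 = 117/77
2 + 1/(117/77) = 2 + 77/117 = 311/117
2 + 1/(311/117) = 2 + 117/311 = 739/311
2 + 1/(739/311) = 2 + 311/739 = 1789/739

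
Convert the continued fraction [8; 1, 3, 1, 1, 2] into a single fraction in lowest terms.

202/23

Start with 2.
1 + 1/(2/1) = 1 + 1/2 = 3/2
1 + 1/(3/2) = 1 + 2/3 = 5/3
3 + 1/(5/3) = 3 + 3/5 = 18/5
1 + 1/(18/5) = 1 + 5/18 = 23/18
8 + 1/(23/18) = 8 + 18/23 = 202/23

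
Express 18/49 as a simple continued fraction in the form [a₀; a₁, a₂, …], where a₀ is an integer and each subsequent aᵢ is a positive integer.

Repeatedly divide and take the remainder:
18 = 0·49 + 18, so a_0 = 0
49 = 2·18 + 13, so a_1 = 2
18 = 1·13 + 5, so a_2 = 1
13 = 2·5 + 3, so a_3 = 2
5 = 1·3 + 2, so a_4 = 1
3 = 1·2 + 1, so a_5 = 1
2 = 2·1 + 0, so a_6 = 2

[0; 2, 1, 2, 1, 1, 2]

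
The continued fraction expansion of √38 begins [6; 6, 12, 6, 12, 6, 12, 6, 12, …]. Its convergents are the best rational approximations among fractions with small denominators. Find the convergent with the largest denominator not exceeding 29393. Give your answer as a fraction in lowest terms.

a_0 = 6: 6/1  (≤ bound)
a_1 = 6: 37/6  (≤ bound)
a_2 = 12: 450/73  (≤ bound)
a_3 = 6: 2737/444  (≤ bound)
a_4 = 12: 33294/5401  (≤ bound)
a_5 = 6: 202501/32850  (> 29393, stop)

33294/5401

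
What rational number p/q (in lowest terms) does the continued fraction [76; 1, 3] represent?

Use the convergent recurrence hₖ = aₖ·hₖ₋₁ + hₖ₋₂ (and likewise for the denominators kₖ):
a_0 = 76: 76/1
a_1 = 1: 77/1
a_2 = 3: 307/4

307/4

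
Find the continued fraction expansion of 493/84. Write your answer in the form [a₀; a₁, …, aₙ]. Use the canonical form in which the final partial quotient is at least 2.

[5; 1, 6, 1, 1, 1, 3]

Run the Euclidean algorithm, recording each quotient:
493 ÷ 84 → quotient 5, remainder 73
84 ÷ 73 → quotient 1, remainder 11
73 ÷ 11 → quotient 6, remainder 7
11 ÷ 7 → quotient 1, remainder 4
7 ÷ 4 → quotient 1, remainder 3
4 ÷ 3 → quotient 1, remainder 1
3 ÷ 1 → quotient 3, remainder 0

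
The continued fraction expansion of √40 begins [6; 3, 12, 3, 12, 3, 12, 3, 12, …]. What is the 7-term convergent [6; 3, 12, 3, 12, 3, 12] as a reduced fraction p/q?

337434/53353

a_0 = 6: 6/1
a_1 = 3: 19/3
a_2 = 12: 234/37
a_3 = 3: 721/114
a_4 = 12: 8886/1405
a_5 = 3: 27379/4329
a_6 = 12: 337434/53353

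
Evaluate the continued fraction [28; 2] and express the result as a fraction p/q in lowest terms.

57/2

a_0 = 28: 28/1
a_1 = 2: 57/2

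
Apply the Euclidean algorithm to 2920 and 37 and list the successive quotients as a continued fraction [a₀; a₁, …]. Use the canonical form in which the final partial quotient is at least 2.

[78; 1, 11, 3]

2920 = 78·37 + 34, so a_0 = 78
37 = 1·34 + 3, so a_1 = 1
34 = 11·3 + 1, so a_2 = 11
3 = 3·1 + 0, so a_3 = 3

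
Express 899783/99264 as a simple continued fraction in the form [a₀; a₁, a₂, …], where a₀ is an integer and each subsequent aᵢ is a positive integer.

899783 = 9·99264 + 6407, so a_0 = 9
99264 = 15·6407 + 3159, so a_1 = 15
6407 = 2·3159 + 89, so a_2 = 2
3159 = 35·89 + 44, so a_3 = 35
89 = 2·44 + 1, so a_4 = 2
44 = 44·1 + 0, so a_5 = 44

[9; 15, 2, 35, 2, 44]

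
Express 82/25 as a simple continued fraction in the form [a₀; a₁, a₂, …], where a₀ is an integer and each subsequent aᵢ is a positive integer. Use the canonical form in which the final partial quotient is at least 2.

[3; 3, 1, 1, 3]

82 = 3·25 + 7, so a_0 = 3
25 = 3·7 + 4, so a_1 = 3
7 = 1·4 + 3, so a_2 = 1
4 = 1·3 + 1, so a_3 = 1
3 = 3·1 + 0, so a_4 = 3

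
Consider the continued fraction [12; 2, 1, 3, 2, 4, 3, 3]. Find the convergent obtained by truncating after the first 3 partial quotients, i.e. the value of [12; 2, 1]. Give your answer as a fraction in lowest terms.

37/3

Use the convergent recurrence hₖ = aₖ·hₖ₋₁ + hₖ₋₂ (and likewise for the denominators kₖ):
a_0 = 12: 12/1
a_1 = 2: 25/2
a_2 = 1: 37/3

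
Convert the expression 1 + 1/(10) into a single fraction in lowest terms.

a_0 = 1: 1/1
a_1 = 10: 11/10

11/10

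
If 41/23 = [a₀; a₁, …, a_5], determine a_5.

2

Repeatedly divide and take the remainder:
41 = 1·23 + 18, so a_0 = 1
23 = 1·18 + 5, so a_1 = 1
18 = 3·5 + 3, so a_2 = 3
5 = 1·3 + 2, so a_3 = 1
3 = 1·2 + 1, so a_4 = 1
2 = 2·1 + 0, so a_5 = 2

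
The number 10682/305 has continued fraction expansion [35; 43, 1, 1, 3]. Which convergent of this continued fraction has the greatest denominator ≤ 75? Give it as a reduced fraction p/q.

a_0 = 35: 35/1  (≤ bound)
a_1 = 43: 1506/43  (≤ bound)
a_2 = 1: 1541/44  (≤ bound)
a_3 = 1: 3047/87  (> 75, stop)

1541/44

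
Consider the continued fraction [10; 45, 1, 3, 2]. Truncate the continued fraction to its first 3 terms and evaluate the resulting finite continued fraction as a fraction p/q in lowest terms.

Start with 1.
45 + 1/(1/1) = 45 + 1/1 = 46/1
10 + 1/(46/1) = 10 + 1/46 = 461/46

461/46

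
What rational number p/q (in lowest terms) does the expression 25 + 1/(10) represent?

251/10

Build up convergents one term at a time:
a_0 = 25: 25/1
a_1 = 10: 251/10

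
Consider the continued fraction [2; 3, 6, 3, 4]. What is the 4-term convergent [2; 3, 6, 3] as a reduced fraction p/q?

Start with 3.
6 + 1/(3/1) = 6 + 1/3 = 19/3
3 + 1/(19/3) = 3 + 3/19 = 60/19
2 + 1/(60/19) = 2 + 19/60 = 139/60

139/60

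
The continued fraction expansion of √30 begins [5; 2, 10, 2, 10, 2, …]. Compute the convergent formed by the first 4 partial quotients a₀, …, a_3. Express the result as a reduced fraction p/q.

a_0 = 5: 5/1
a_1 = 2: 11/2
a_2 = 10: 115/21
a_3 = 2: 241/44

241/44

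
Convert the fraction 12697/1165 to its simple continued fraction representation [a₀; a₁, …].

Run the Euclidean algorithm, recording each quotient:
⌊12697/1165⌋ = 10, remainder 1047
⌊1165/1047⌋ = 1, remainder 118
⌊1047/118⌋ = 8, remainder 103
⌊118/103⌋ = 1, remainder 15
⌊103/15⌋ = 6, remainder 13
⌊15/13⌋ = 1, remainder 2
⌊13/2⌋ = 6, remainder 1
⌊2/1⌋ = 2, remainder 0

[10; 1, 8, 1, 6, 1, 6, 2]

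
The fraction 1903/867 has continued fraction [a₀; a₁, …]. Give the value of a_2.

1903 = 2·867 + 169, so a_0 = 2
867 = 5·169 + 22, so a_1 = 5
169 = 7·22 + 15, so a_2 = 7

7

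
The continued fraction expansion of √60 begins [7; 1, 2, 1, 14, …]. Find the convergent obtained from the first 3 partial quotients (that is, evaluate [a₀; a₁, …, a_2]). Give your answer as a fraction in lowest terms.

23/3

Start with 2.
1 + 1/(2/1) = 1 + 1/2 = 3/2
7 + 1/(3/2) = 7 + 2/3 = 23/3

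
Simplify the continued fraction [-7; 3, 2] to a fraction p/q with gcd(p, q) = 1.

-47/7

Use the convergent recurrence hₖ = aₖ·hₖ₋₁ + hₖ₋₂ (and likewise for the denominators kₖ):
a_0 = -7: -7/1
a_1 = 3: -20/3
a_2 = 2: -47/7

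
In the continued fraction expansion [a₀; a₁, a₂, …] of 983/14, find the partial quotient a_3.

2

Repeatedly divide and take the remainder:
983 = 70·14 + 3, so a_0 = 70
14 = 4·3 + 2, so a_1 = 4
3 = 1·2 + 1, so a_2 = 1
2 = 2·1 + 0, so a_3 = 2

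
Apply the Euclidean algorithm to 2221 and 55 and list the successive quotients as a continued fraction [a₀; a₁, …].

[40; 2, 1, 1, 1, 1, 1, 2]

⌊2221/55⌋ = 40, remainder 21
⌊55/21⌋ = 2, remainder 13
⌊21/13⌋ = 1, remainder 8
⌊13/8⌋ = 1, remainder 5
⌊8/5⌋ = 1, remainder 3
⌊5/3⌋ = 1, remainder 2
⌊3/2⌋ = 1, remainder 1
⌊2/1⌋ = 2, remainder 0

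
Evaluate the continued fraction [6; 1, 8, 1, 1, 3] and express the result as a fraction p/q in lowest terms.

462/67

a_0 = 6: 6/1
a_1 = 1: 7/1
a_2 = 8: 62/9
a_3 = 1: 69/10
a_4 = 1: 131/19
a_5 = 3: 462/67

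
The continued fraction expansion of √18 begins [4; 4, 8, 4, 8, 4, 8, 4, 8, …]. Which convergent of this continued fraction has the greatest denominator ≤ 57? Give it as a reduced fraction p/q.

140/33

a_0 = 4: 4/1  (≤ bound)
a_1 = 4: 17/4  (≤ bound)
a_2 = 8: 140/33  (≤ bound)
a_3 = 4: 577/136  (> 57, stop)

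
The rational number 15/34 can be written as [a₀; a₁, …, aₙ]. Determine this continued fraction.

[0; 2, 3, 1, 3]

⌊15/34⌋ = 0, remainder 15
⌊34/15⌋ = 2, remainder 4
⌊15/4⌋ = 3, remainder 3
⌊4/3⌋ = 1, remainder 1
⌊3/1⌋ = 3, remainder 0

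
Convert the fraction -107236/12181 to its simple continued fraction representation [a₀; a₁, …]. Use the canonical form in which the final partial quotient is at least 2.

[-9; 5, 11, 12, 1, 2, 2, 2]

⌊-107236/12181⌋ = -9, remainder 2393
⌊12181/2393⌋ = 5, remainder 216
⌊2393/216⌋ = 11, remainder 17
⌊216/17⌋ = 12, remainder 12
⌊17/12⌋ = 1, remainder 5
⌊12/5⌋ = 2, remainder 2
⌊5/2⌋ = 2, remainder 1
⌊2/1⌋ = 2, remainder 0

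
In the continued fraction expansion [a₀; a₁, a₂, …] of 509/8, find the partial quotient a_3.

509 ÷ 8 → quotient 63, remainder 5
8 ÷ 5 → quotient 1, remainder 3
5 ÷ 3 → quotient 1, remainder 2
3 ÷ 2 → quotient 1, remainder 1

1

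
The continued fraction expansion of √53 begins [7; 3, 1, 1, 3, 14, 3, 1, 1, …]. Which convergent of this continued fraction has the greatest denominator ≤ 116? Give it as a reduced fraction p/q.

a_0 = 7: 7/1  (≤ bound)
a_1 = 3: 22/3  (≤ bound)
a_2 = 1: 29/4  (≤ bound)
a_3 = 1: 51/7  (≤ bound)
a_4 = 3: 182/25  (≤ bound)
a_5 = 14: 2599/357  (> 116, stop)

182/25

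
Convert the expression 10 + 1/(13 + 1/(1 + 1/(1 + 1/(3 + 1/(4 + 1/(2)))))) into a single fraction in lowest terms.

9157/909

a_0 = 10: 10/1
a_1 = 13: 131/13
a_2 = 1: 141/14
a_3 = 1: 272/27
a_4 = 3: 957/95
a_5 = 4: 4100/407
a_6 = 2: 9157/909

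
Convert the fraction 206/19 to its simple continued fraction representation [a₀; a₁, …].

⌊206/19⌋ = 10, remainder 16
⌊19/16⌋ = 1, remainder 3
⌊16/3⌋ = 5, remainder 1
⌊3/1⌋ = 3, remainder 0

[10; 1, 5, 3]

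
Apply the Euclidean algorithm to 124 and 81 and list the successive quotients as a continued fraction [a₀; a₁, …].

[1; 1, 1, 7, 1, 1, 2]

124 ÷ 81 → quotient 1, remainder 43
81 ÷ 43 → quotient 1, remainder 38
43 ÷ 38 → quotient 1, remainder 5
38 ÷ 5 → quotient 7, remainder 3
5 ÷ 3 → quotient 1, remainder 2
3 ÷ 2 → quotient 1, remainder 1
2 ÷ 1 → quotient 2, remainder 0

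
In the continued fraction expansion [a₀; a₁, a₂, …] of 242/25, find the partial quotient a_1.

1

242 ÷ 25 → quotient 9, remainder 17
25 ÷ 17 → quotient 1, remainder 8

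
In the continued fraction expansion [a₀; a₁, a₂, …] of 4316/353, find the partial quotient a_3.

2

Repeatedly divide and take the remainder:
⌊4316/353⌋ = 12, remainder 80
⌊353/80⌋ = 4, remainder 33
⌊80/33⌋ = 2, remainder 14
⌊33/14⌋ = 2, remainder 5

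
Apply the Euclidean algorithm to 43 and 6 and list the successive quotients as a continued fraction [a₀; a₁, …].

[7; 6]

Repeatedly divide and take the remainder:
43 = 7·6 + 1, so a_0 = 7
6 = 6·1 + 0, so a_1 = 6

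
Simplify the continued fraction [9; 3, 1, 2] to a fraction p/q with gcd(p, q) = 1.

102/11

a_0 = 9: 9/1
a_1 = 3: 28/3
a_2 = 1: 37/4
a_3 = 2: 102/11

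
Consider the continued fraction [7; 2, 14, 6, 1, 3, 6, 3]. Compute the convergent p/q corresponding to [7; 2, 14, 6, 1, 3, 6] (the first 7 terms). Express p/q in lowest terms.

Compute successive convergents:
a_0 = 7: 7/1
a_1 = 2: 15/2
a_2 = 14: 217/29
a_3 = 6: 1317/176
a_4 = 1: 1534/205
a_5 = 3: 5919/791
a_6 = 6: 37048/4951

37048/4951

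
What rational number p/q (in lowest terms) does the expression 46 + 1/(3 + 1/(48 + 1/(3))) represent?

20293/438

a_0 = 46: 46/1
a_1 = 3: 139/3
a_2 = 48: 6718/145
a_3 = 3: 20293/438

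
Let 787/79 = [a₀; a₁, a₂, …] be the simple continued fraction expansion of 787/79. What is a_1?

Run the Euclidean algorithm, recording each quotient:
787 ÷ 79 → quotient 9, remainder 76
79 ÷ 76 → quotient 1, remainder 3

1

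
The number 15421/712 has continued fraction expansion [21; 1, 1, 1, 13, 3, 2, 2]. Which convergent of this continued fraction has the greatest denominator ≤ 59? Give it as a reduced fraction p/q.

888/41

List convergents until the denominator exceeds the bound:
a_0 = 21: 21/1  (≤ bound)
a_1 = 1: 22/1  (≤ bound)
a_2 = 1: 43/2  (≤ bound)
a_3 = 1: 65/3  (≤ bound)
a_4 = 13: 888/41  (≤ bound)
a_5 = 3: 2729/126  (> 59, stop)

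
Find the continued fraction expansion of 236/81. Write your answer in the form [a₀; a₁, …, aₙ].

Run the Euclidean algorithm, recording each quotient:
236 ÷ 81 → quotient 2, remainder 74
81 ÷ 74 → quotient 1, remainder 7
74 ÷ 7 → quotient 10, remainder 4
7 ÷ 4 → quotient 1, remainder 3
4 ÷ 3 → quotient 1, remainder 1
3 ÷ 1 → quotient 3, remainder 0

[2; 1, 10, 1, 1, 3]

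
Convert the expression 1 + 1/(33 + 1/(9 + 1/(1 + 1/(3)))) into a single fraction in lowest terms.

1330/1291

a_0 = 1: 1/1
a_1 = 33: 34/33
a_2 = 9: 307/298
a_3 = 1: 341/331
a_4 = 3: 1330/1291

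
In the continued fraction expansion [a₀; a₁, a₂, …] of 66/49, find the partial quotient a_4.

2

⌊66/49⌋ = 1, remainder 17
⌊49/17⌋ = 2, remainder 15
⌊17/15⌋ = 1, remainder 2
⌊15/2⌋ = 7, remainder 1
⌊2/1⌋ = 2, remainder 0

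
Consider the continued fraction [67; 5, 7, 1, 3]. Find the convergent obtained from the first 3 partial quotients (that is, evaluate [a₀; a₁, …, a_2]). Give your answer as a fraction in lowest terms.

2419/36

a_0 = 67: 67/1
a_1 = 5: 336/5
a_2 = 7: 2419/36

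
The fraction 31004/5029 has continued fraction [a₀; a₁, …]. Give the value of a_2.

31004 = 6·5029 + 830, so a_0 = 6
5029 = 6·830 + 49, so a_1 = 6
830 = 16·49 + 46, so a_2 = 16

16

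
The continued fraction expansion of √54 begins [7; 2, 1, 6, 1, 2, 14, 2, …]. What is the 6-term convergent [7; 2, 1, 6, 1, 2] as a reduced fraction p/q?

Starting at the tail and folding back:
Start with 2.
1 + 1/(2/1) = 1 + 1/2 = 3/2
6 + 1/(3/2) = 6 + 2/3 = 20/3
1 + 1/(20/3) = 1 + 3/20 = 23/20
2 + 1/(23/20) = 2 + 20/23 = 66/23
7 + 1/(66/23) = 7 + 23/66 = 485/66

485/66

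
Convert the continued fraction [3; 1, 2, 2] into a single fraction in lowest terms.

Compute successive convergents:
a_0 = 3: 3/1
a_1 = 1: 4/1
a_2 = 2: 11/3
a_3 = 2: 26/7

26/7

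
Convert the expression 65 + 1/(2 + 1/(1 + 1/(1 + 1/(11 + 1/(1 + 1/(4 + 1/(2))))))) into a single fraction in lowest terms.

44666/683

Start with 2.
4 + 1/(2/1) = 4 + 1/2 = 9/2
1 + 1/(9/2) = 1 + 2/9 = 11/9
11 + 1/(11/9) = 11 + 9/11 = 130/11
1 + 1/(130/11) = 1 + 11/130 = 141/130
1 + 1/(141/130) = 1 + 130/141 = 271/141
2 + 1/(271/141) = 2 + 141/271 = 683/271
65 + 1/(683/271) = 65 + 271/683 = 44666/683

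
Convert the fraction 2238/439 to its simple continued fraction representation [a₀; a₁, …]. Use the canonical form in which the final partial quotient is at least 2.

[5; 10, 4, 1, 3, 2]

2238 ÷ 439 → quotient 5, remainder 43
439 ÷ 43 → quotient 10, remainder 9
43 ÷ 9 → quotient 4, remainder 7
9 ÷ 7 → quotient 1, remainder 2
7 ÷ 2 → quotient 3, remainder 1
2 ÷ 1 → quotient 2, remainder 0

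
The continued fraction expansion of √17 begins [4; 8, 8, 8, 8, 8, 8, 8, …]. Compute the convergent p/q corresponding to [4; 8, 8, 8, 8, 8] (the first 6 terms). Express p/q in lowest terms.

143649/34840

a_0 = 4: 4/1
a_1 = 8: 33/8
a_2 = 8: 268/65
a_3 = 8: 2177/528
a_4 = 8: 17684/4289
a_5 = 8: 143649/34840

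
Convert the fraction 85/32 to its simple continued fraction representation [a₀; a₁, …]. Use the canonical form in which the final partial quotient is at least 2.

85 ÷ 32 → quotient 2, remainder 21
32 ÷ 21 → quotient 1, remainder 11
21 ÷ 11 → quotient 1, remainder 10
11 ÷ 10 → quotient 1, remainder 1
10 ÷ 1 → quotient 10, remainder 0

[2; 1, 1, 1, 10]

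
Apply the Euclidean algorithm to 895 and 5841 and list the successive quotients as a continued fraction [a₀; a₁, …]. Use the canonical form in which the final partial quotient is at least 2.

895 = 0·5841 + 895, so a_0 = 0
5841 = 6·895 + 471, so a_1 = 6
895 = 1·471 + 424, so a_2 = 1
471 = 1·424 + 47, so a_3 = 1
424 = 9·47 + 1, so a_4 = 9
47 = 47·1 + 0, so a_5 = 47

[0; 6, 1, 1, 9, 47]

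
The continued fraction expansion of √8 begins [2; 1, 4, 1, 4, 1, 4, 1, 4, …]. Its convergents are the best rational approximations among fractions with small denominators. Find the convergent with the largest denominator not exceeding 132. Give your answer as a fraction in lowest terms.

99/35

a_0 = 2: 2/1  (≤ bound)
a_1 = 1: 3/1  (≤ bound)
a_2 = 4: 14/5  (≤ bound)
a_3 = 1: 17/6  (≤ bound)
a_4 = 4: 82/29  (≤ bound)
a_5 = 1: 99/35  (≤ bound)
a_6 = 4: 478/169  (> 132, stop)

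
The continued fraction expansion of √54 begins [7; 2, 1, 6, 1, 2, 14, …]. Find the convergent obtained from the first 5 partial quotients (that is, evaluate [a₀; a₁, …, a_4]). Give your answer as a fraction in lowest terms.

a_0 = 7: 7/1
a_1 = 2: 15/2
a_2 = 1: 22/3
a_3 = 6: 147/20
a_4 = 1: 169/23

169/23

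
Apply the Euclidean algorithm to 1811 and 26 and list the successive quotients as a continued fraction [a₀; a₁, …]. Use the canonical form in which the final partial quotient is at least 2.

⌊1811/26⌋ = 69, remainder 17
⌊26/17⌋ = 1, remainder 9
⌊17/9⌋ = 1, remainder 8
⌊9/8⌋ = 1, remainder 1
⌊8/1⌋ = 8, remainder 0

[69; 1, 1, 1, 8]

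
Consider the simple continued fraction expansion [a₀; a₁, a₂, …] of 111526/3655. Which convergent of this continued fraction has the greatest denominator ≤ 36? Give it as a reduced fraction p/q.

61/2

a_0 = 30: 30/1  (≤ bound)
a_1 = 1: 31/1  (≤ bound)
a_2 = 1: 61/2  (≤ bound)
a_3 = 18: 1129/37  (> 36, stop)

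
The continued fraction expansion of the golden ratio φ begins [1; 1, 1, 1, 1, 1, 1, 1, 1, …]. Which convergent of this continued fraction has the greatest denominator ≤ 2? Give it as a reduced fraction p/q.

3/2

List convergents until the denominator exceeds the bound:
a_0 = 1: 1/1  (≤ bound)
a_1 = 1: 2/1  (≤ bound)
a_2 = 1: 3/2  (≤ bound)
a_3 = 1: 5/3  (> 2, stop)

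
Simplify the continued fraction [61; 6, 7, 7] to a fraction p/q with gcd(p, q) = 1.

18777/307

a_0 = 61: 61/1
a_1 = 6: 367/6
a_2 = 7: 2630/43
a_3 = 7: 18777/307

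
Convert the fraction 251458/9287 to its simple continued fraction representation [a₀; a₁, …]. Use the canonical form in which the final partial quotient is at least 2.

Repeatedly divide and take the remainder:
⌊251458/9287⌋ = 27, remainder 709
⌊9287/709⌋ = 13, remainder 70
⌊709/70⌋ = 10, remainder 9
⌊70/9⌋ = 7, remainder 7
⌊9/7⌋ = 1, remainder 2
⌊7/2⌋ = 3, remainder 1
⌊2/1⌋ = 2, remainder 0

[27; 13, 10, 7, 1, 3, 2]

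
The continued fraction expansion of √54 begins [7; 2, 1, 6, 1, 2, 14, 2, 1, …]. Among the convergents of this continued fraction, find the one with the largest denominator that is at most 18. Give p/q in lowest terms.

22/3

a_0 = 7: 7/1  (≤ bound)
a_1 = 2: 15/2  (≤ bound)
a_2 = 1: 22/3  (≤ bound)
a_3 = 6: 147/20  (> 18, stop)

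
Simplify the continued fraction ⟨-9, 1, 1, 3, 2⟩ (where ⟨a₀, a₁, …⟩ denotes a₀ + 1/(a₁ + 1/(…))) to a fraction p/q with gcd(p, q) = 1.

-135/16

a_0 = -9: -9/1
a_1 = 1: -8/1
a_2 = 1: -17/2
a_3 = 3: -59/7
a_4 = 2: -135/16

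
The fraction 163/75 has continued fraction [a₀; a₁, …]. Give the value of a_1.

5

Run the Euclidean algorithm, recording each quotient:
163 ÷ 75 → quotient 2, remainder 13
75 ÷ 13 → quotient 5, remainder 10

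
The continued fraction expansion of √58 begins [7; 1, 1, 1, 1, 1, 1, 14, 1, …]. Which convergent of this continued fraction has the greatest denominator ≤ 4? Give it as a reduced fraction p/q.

a_0 = 7: 7/1  (≤ bound)
a_1 = 1: 8/1  (≤ bound)
a_2 = 1: 15/2  (≤ bound)
a_3 = 1: 23/3  (≤ bound)
a_4 = 1: 38/5  (> 4, stop)

23/3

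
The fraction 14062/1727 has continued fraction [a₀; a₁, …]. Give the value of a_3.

14062 = 8·1727 + 246, so a_0 = 8
1727 = 7·246 + 5, so a_1 = 7
246 = 49·5 + 1, so a_2 = 49
5 = 5·1 + 0, so a_3 = 5

5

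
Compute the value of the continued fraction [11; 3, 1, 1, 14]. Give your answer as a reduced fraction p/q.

a_0 = 11: 11/1
a_1 = 3: 34/3
a_2 = 1: 45/4
a_3 = 1: 79/7
a_4 = 14: 1151/102

1151/102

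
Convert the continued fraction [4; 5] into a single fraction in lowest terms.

21/5

a_0 = 4: 4/1
a_1 = 5: 21/5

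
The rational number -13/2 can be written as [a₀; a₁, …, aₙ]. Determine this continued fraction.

Apply division with remainder until the remainder is 0:
-13 = -7·2 + 1, so a_0 = -7
2 = 2·1 + 0, so a_1 = 2

[-7; 2]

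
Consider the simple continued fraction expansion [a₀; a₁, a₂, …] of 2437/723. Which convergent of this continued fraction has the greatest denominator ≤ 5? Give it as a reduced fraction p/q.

10/3

List convergents until the denominator exceeds the bound:
a_0 = 3: 3/1  (≤ bound)
a_1 = 2: 7/2  (≤ bound)
a_2 = 1: 10/3  (≤ bound)
a_3 = 2: 27/8  (> 5, stop)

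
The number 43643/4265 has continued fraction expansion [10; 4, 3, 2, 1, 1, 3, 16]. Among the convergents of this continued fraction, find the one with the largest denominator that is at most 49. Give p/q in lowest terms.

a_0 = 10: 10/1  (≤ bound)
a_1 = 4: 41/4  (≤ bound)
a_2 = 3: 133/13  (≤ bound)
a_3 = 2: 307/30  (≤ bound)
a_4 = 1: 440/43  (≤ bound)
a_5 = 1: 747/73  (> 49, stop)

440/43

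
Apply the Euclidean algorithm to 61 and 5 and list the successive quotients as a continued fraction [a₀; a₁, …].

⌊61/5⌋ = 12, remainder 1
⌊5/1⌋ = 5, remainder 0

[12; 5]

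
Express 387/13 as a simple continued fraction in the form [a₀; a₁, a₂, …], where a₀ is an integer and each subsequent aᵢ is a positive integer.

[29; 1, 3, 3]

387 = 29·13 + 10, so a_0 = 29
13 = 1·10 + 3, so a_1 = 1
10 = 3·3 + 1, so a_2 = 3
3 = 3·1 + 0, so a_3 = 3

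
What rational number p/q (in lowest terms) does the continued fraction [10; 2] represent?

Start with 2.
10 + 1/(2/1) = 10 + 1/2 = 21/2

21/2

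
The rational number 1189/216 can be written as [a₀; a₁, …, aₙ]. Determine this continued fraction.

[5; 1, 1, 53, 2]

1189 ÷ 216 → quotient 5, remainder 109
216 ÷ 109 → quotient 1, remainder 107
109 ÷ 107 → quotient 1, remainder 2
107 ÷ 2 → quotient 53, remainder 1
2 ÷ 1 → quotient 2, remainder 0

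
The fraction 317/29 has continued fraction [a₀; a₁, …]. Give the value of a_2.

Apply division with remainder until the remainder is 0:
⌊317/29⌋ = 10, remainder 27
⌊29/27⌋ = 1, remainder 2
⌊27/2⌋ = 13, remainder 1

13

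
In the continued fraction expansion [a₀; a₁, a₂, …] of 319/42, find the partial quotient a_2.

319 = 7·42 + 25, so a_0 = 7
42 = 1·25 + 17, so a_1 = 1
25 = 1·17 + 8, so a_2 = 1

1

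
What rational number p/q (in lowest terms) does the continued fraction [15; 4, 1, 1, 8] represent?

1172/77

a_0 = 15: 15/1
a_1 = 4: 61/4
a_2 = 1: 76/5
a_3 = 1: 137/9
a_4 = 8: 1172/77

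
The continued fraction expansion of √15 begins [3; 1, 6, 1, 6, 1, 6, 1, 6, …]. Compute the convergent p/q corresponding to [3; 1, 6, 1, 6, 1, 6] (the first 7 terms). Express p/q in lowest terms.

a_0 = 3: 3/1
a_1 = 1: 4/1
a_2 = 6: 27/7
a_3 = 1: 31/8
a_4 = 6: 213/55
a_5 = 1: 244/63
a_6 = 6: 1677/433

1677/433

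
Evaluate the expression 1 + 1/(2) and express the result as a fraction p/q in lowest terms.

3/2

Compute successive convergents:
a_0 = 1: 1/1
a_1 = 2: 3/2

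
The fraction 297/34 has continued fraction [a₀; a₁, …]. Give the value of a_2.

2

Run the Euclidean algorithm, recording each quotient:
297 ÷ 34 → quotient 8, remainder 25
34 ÷ 25 → quotient 1, remainder 9
25 ÷ 9 → quotient 2, remainder 7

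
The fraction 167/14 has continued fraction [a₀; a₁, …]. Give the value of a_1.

⌊167/14⌋ = 11, remainder 13
⌊14/13⌋ = 1, remainder 1

1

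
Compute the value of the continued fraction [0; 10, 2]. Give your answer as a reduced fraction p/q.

Collapse the nested fraction from the inside out:
Start with 2.
10 + 1/(2/1) = 10 + 1/2 = 21/2
0 + 1/(21/2) = 0 + 2/21 = 2/21

2/21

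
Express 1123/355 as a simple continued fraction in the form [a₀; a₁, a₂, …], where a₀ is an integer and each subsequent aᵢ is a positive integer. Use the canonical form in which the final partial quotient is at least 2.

[3; 6, 8, 3, 2]

1123 ÷ 355 → quotient 3, remainder 58
355 ÷ 58 → quotient 6, remainder 7
58 ÷ 7 → quotient 8, remainder 2
7 ÷ 2 → quotient 3, remainder 1
2 ÷ 1 → quotient 2, remainder 0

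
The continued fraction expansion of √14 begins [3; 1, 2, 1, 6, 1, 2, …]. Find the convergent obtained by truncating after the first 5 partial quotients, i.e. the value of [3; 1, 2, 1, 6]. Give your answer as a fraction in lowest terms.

a_0 = 3: 3/1
a_1 = 1: 4/1
a_2 = 2: 11/3
a_3 = 1: 15/4
a_4 = 6: 101/27

101/27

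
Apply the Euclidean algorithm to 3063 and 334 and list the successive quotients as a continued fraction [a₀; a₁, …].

⌊3063/334⌋ = 9, remainder 57
⌊334/57⌋ = 5, remainder 49
⌊57/49⌋ = 1, remainder 8
⌊49/8⌋ = 6, remainder 1
⌊8/1⌋ = 8, remainder 0

[9; 5, 1, 6, 8]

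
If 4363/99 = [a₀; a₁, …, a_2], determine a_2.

Run the Euclidean algorithm, recording each quotient:
4363 = 44·99 + 7, so a_0 = 44
99 = 14·7 + 1, so a_1 = 14
7 = 7·1 + 0, so a_2 = 7

7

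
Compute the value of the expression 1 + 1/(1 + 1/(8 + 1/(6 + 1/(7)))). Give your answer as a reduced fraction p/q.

745/394

Start with 7.
6 + 1/(7/1) = 6 + 1/7 = 43/7
8 + 1/(43/7) = 8 + 7/43 = 351/43
1 + 1/(351/43) = 1 + 43/351 = 394/351
1 + 1/(394/351) = 1 + 351/394 = 745/394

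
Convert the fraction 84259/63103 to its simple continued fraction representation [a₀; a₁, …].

[1; 2, 1, 56, 1, 25, 14]

84259 ÷ 63103 → quotient 1, remainder 21156
63103 ÷ 21156 → quotient 2, remainder 20791
21156 ÷ 20791 → quotient 1, remainder 365
20791 ÷ 365 → quotient 56, remainder 351
365 ÷ 351 → quotient 1, remainder 14
351 ÷ 14 → quotient 25, remainder 1
14 ÷ 1 → quotient 14, remainder 0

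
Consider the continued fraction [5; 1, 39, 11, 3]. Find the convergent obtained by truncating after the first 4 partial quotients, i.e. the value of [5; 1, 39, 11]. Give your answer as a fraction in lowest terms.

Collapse the nested fraction from the inside out:
Start with 11.
39 + 1/(11/1) = 39 + 1/11 = 430/11
1 + 1/(430/11) = 1 + 11/430 = 441/430
5 + 1/(441/430) = 5 + 430/441 = 2635/441

2635/441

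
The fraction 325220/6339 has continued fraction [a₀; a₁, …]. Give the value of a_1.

3

325220 = 51·6339 + 1931, so a_0 = 51
6339 = 3·1931 + 546, so a_1 = 3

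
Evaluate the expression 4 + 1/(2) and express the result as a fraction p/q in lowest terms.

9/2

Build up convergents one term at a time:
a_0 = 4: 4/1
a_1 = 2: 9/2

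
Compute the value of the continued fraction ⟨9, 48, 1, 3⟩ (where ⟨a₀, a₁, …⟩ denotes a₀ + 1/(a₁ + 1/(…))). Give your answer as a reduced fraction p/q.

a_0 = 9: 9/1
a_1 = 48: 433/48
a_2 = 1: 442/49
a_3 = 3: 1759/195

1759/195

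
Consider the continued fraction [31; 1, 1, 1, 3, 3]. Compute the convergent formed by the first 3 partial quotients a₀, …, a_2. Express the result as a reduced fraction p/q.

63/2

a_0 = 31: 31/1
a_1 = 1: 32/1
a_2 = 1: 63/2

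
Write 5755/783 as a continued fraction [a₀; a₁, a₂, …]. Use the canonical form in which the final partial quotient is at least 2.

[7; 2, 1, 6, 39]

5755 = 7·783 + 274, so a_0 = 7
783 = 2·274 + 235, so a_1 = 2
274 = 1·235 + 39, so a_2 = 1
235 = 6·39 + 1, so a_3 = 6
39 = 39·1 + 0, so a_4 = 39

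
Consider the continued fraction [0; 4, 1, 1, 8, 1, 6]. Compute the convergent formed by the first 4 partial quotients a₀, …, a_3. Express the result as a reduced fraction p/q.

2/9

Build up convergents one term at a time:
a_0 = 0: 0/1
a_1 = 4: 1/4
a_2 = 1: 1/5
a_3 = 1: 2/9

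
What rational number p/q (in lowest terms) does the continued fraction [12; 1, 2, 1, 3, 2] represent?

433/34

a_0 = 12: 12/1
a_1 = 1: 13/1
a_2 = 2: 38/3
a_3 = 1: 51/4
a_4 = 3: 191/15
a_5 = 2: 433/34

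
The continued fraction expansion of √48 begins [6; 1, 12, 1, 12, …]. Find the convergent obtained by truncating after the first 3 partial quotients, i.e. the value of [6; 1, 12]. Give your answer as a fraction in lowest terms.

90/13

a_0 = 6: 6/1
a_1 = 1: 7/1
a_2 = 12: 90/13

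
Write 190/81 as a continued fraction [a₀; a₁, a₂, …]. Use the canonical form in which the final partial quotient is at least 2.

[2; 2, 1, 8, 3]

Apply division with remainder until the remainder is 0:
190 ÷ 81 → quotient 2, remainder 28
81 ÷ 28 → quotient 2, remainder 25
28 ÷ 25 → quotient 1, remainder 3
25 ÷ 3 → quotient 8, remainder 1
3 ÷ 1 → quotient 3, remainder 0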